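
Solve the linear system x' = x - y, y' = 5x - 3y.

x(t) = -C_1e^(-t)cos(t) - C_2e^(-t)sin(t), y(t) = -C_1e^(-t)sin(t) - 2C_1e^(-t)cos(t) - 2C_2e^(-t)sin(t) + C_2e^(-t)cos(t)

Coefficient matrix A = [[1, -1], [5, -3]].
Characteristic polynomial det(A - λI) = λ^2 + 2λ + 2 = 0.
Eigenvalues λ = -1 ± i (complex conjugate pair).
For λ=-1+i: an eigenvector is (-1,-2) - i(0,-1) = (-1, -2 + i).
A real fundamental pair from Re and Im of e^((-1+i)t)v: X_1 = e^(-t)(cos(t)·(-1,-2) + sin(t)·(0,-1)), X_2 = e^(-t)(sin(t)·(-1,-2) - cos(t)·(0,-1)).
General solution: C_1X_1 + C_2X_2.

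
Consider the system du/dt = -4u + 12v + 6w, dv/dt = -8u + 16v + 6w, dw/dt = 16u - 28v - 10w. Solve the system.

u(t) = c_1e^(-4t) + c_3e^(2t), v(t) = c_1e^(-4t) + c_2e^(4t) + c_3e^(2t), w(t) = -2c_1e^(-4t) - 2c_2e^(4t) - c_3e^(2t)

Coefficient matrix A = [[-4, 12, 6], [-8, 16, 6], [16, -28, -10]].
det(A - λI) = 0 gives eigenvalues λ = -4, 4, 2.
For λ=-4: eigenvector (1,1,-2).
For λ=4: eigenvector (0,1,-2).
For λ=2: eigenvector (1,1,-1).
General solution: c_1e^(-4t)(1,1,-2) + c_2e^(4t)(0,1,-2) + c_3e^(2t)(1,1,-1).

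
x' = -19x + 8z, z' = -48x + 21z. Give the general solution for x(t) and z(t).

x(t) = -c_1e^(5t) + c_2e^(-3t), z(t) = -3c_1e^(5t) + 2c_2e^(-3t)

Coefficient matrix A = [[-19, 8], [-48, 21]].
Characteristic polynomial det(A - λI) = λ^2 - 2λ - 15 = 0.
Eigenvalues λ = 5, -3.
For λ=5: (A-λI) row 1 is [-24, 8], so an eigenvector is (-1, -3).
For λ=-3: (A-λI) row 1 is [-16, 8], so an eigenvector is (1, 2).
General solution: c_1e^(5t)(-1,-3) + c_2e^(-3t)(1,2).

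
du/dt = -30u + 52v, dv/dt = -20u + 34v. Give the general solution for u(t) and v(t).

Coefficient matrix A = [[-30, 52], [-20, 34]].
Characteristic polynomial det(A - λI) = λ^2 - 4λ + 20 = 0.
Eigenvalues λ = 2 ± 4i (complex conjugate pair).
For λ=2+4i: an eigenvector is (3,2) - i(2,1) = (3 - 2i, 2 - i).
A real fundamental pair from Re and Im of e^((2+4i)t)v: X_1 = e^(2t)(cos(4t)·(3,2) + sin(4t)·(2,1)), X_2 = e^(2t)(sin(4t)·(3,2) - cos(4t)·(2,1)).
General solution: K_1X_1 + K_2X_2.

u(t) = 2K_1e^(2t)sin(4t) + 3K_1e^(2t)cos(4t) + 3K_2e^(2t)sin(4t) - 2K_2e^(2t)cos(4t), v(t) = K_1e^(2t)sin(4t) + 2K_1e^(2t)cos(4t) + 2K_2e^(2t)sin(4t) - K_2e^(2t)cos(4t)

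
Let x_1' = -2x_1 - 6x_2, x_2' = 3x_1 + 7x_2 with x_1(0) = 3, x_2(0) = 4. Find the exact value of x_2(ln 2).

A = [[-2,-6],[3,7]]; eigenvalues λ = 1, 4.
Eigenvectors: (2,-1) for λ=1, (-1,1) for λ=4.
From the initial condition, c_1 = 7, c_2 = 11.
x_2(ln 2) = (7)(2^1)(-1) + (11)(2^4)(1) = 162.

162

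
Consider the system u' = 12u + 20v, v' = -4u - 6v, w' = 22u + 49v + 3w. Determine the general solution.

u(t) = -2c_2e^(2t) + 5c_3e^(4t), v(t) = c_2e^(2t) - 2c_3e^(4t), w(t) = c_1e^(3t) - 5c_2e^(2t) + 12c_3e^(4t)

Coefficient matrix A = [[12, 20, 0], [-4, -6, 0], [22, 49, 3]].
det(A - λI) = 0 gives eigenvalues λ = 3, 2, 4.
For λ=3: eigenvector (0,0,1).
For λ=2: eigenvector (-2,1,-5).
For λ=4: eigenvector (5,-2,12).
General solution: c_1e^(3t)(0,0,1) + c_2e^(2t)(-2,1,-5) + c_3e^(4t)(5,-2,12).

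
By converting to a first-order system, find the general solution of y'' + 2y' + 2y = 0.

y(t) = K_1e^(-t)cos(t) + K_2e^(-t)sin(t)

Let x_1 = y, x_2 = y'. Then x_1' = x_2 and x_2' = -2x_1 - 2x_2.
A = [[0,1],[-2,-2]]; det(A-λI) = λ^2 + 2λ + 2.
Eigenvalues λ = -1 ± i.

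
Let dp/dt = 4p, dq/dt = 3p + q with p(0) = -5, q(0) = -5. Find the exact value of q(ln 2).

A = [[4,0],[3,1]]; eigenvalues λ = 4, 1.
Eigenvectors: (1,1) for λ=4, (0,-1) for λ=1.
From the initial condition, c_1 = -5, c_2 = 0.
q(ln 2) = (-5)(2^4)(1) + (0)(2^1)(-1) = -80.

-80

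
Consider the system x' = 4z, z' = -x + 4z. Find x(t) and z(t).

x(t) = 2C_1e^(2t) + 2C_2te^(2t) + 3C_2e^(2t), z(t) = C_1e^(2t) + C_2te^(2t) + 2C_2e^(2t)

Coefficient matrix A = [[0, 4], [-1, 4]].
Characteristic polynomial det(A - λI) = λ^2 - 4λ + 4 = 0.
Single eigenvalue λ = 2 with algebraic multiplicity 2.
Eigenvector v = (2,1); generalized eigenvector w with (A-λI)w=v is (3,2).
General solution: e^(2t)[C_1·v + C_2·(t·v + w)].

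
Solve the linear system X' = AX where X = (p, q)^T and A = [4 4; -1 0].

Coefficient matrix A = [[4, 4], [-1, 0]].
Characteristic polynomial det(A - λI) = λ^2 - 4λ + 4 = 0.
Single eigenvalue λ = 2 with algebraic multiplicity 2.
Eigenvector v = (-2,1); generalized eigenvector w with (A-λI)w=v is (3,-2).
General solution: e^(2t)[c_1·v + c_2·(t·v + w)].

p(t) = -2c_1e^(2t) - 2c_2te^(2t) + 3c_2e^(2t), q(t) = c_1e^(2t) + c_2te^(2t) - 2c_2e^(2t)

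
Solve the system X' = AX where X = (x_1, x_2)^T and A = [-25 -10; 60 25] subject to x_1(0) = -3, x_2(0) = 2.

x_1(t) = 4e^(5t) - 7e^(-5t), x_2(t) = -12e^(5t) + 14e^(-5t)

Coefficient matrix A = [[-25, -10], [60, 25]].
Characteristic polynomial det(A - λI) = λ^2 - 25 = 0.
Eigenvalues λ = -5, 5.
For λ=-5: (A-λI) row 1 is [-20, -10], so an eigenvector is (-1, 2).
For λ=5: (A-λI) row 1 is [-30, -10], so an eigenvector is (-1, 3).
General solution: C_1e^(-5t)(-1,2) + C_2e^(5t)(-1,3).
Applying x_1(0)=-3, x_2(0)=2 gives C_1=7, C_2=-4.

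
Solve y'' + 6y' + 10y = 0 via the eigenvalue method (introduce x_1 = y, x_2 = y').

y(t) = K_1e^(-3t)cos(t) + K_2e^(-3t)sin(t)

Let x_1 = y, x_2 = y'. Then x_1' = x_2 and x_2' = -10x_1 - 6x_2.
A = [[0,1],[-10,-6]]; det(A-λI) = λ^2 + 6λ + 10.
Eigenvalues λ = -3 ± i.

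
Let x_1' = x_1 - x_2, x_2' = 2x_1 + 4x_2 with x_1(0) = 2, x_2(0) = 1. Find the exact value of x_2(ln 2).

28

A = [[1,-1],[2,4]]; eigenvalues λ = 2, 3.
Eigenvectors: (1,-1) for λ=2, (-1,2) for λ=3.
From the initial condition, c_1 = 5, c_2 = 3.
x_2(ln 2) = (5)(2^2)(-1) + (3)(2^3)(2) = 28.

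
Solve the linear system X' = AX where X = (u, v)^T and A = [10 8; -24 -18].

Coefficient matrix A = [[10, 8], [-24, -18]].
Characteristic polynomial det(A - λI) = λ^2 + 8λ + 12 = 0.
Eigenvalues λ = -2, -6.
For λ=-2: (A-λI) row 1 is [12, 8], so an eigenvector is (2, -3).
For λ=-6: (A-λI) row 1 is [16, 8], so an eigenvector is (-1, 2).
General solution: c_1e^(-2t)(2,-3) + c_2e^(-6t)(-1,2).

u(t) = 2c_1e^(-2t) - c_2e^(-6t), v(t) = -3c_1e^(-2t) + 2c_2e^(-6t)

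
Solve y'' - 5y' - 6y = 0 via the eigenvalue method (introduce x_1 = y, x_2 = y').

Let x_1 = y, x_2 = y'. Then x_1' = x_2 and x_2' = 6x_1 + 5x_2.
A = [[0,1],[6,5]]; det(A-λI) = λ^2 - 5λ - 6.
Eigenvalues λ = 6, -1 with eigenvectors (1,6), (1,-1).

y(t) = c_1e^(6t) + c_2e^(-t)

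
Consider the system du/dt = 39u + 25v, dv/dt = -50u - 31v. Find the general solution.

Coefficient matrix A = [[39, 25], [-50, -31]].
Characteristic polynomial det(A - λI) = λ^2 - 8λ + 41 = 0.
Eigenvalues λ = 4 ± 5i (complex conjugate pair).
For λ=4+5i: an eigenvector is (-2,3) - i(1,-1) = (-2 - i, 3 + i).
A real fundamental pair from Re and Im of e^((4+5i)t)v: X_1 = e^(4t)(cos(5t)·(-2,3) + sin(5t)·(1,-1)), X_2 = e^(4t)(sin(5t)·(-2,3) - cos(5t)·(1,-1)).
General solution: K_1X_1 + K_2X_2.

u(t) = K_1e^(4t)sin(5t) - 2K_1e^(4t)cos(5t) - 2K_2e^(4t)sin(5t) - K_2e^(4t)cos(5t), v(t) = -K_1e^(4t)sin(5t) + 3K_1e^(4t)cos(5t) + 3K_2e^(4t)sin(5t) + K_2e^(4t)cos(5t)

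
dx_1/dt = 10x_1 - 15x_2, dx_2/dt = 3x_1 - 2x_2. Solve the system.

Coefficient matrix A = [[10, -15], [3, -2]].
Characteristic polynomial det(A - λI) = λ^2 - 8λ + 25 = 0.
Eigenvalues λ = 4 ± 3i (complex conjugate pair).
For λ=4+3i: an eigenvector is (1,0) - i(2,1) = (1 - 2i, 0 - i).
A real fundamental pair from Re and Im of e^((4+3i)t)v: X_1 = e^(4t)(cos(3t)·(1,0) + sin(3t)·(2,1)), X_2 = e^(4t)(sin(3t)·(1,0) - cos(3t)·(2,1)).
General solution: C_1X_1 + C_2X_2.

x_1(t) = 2C_1e^(4t)sin(3t) + C_1e^(4t)cos(3t) + C_2e^(4t)sin(3t) - 2C_2e^(4t)cos(3t), x_2(t) = C_1e^(4t)sin(3t) - C_2e^(4t)cos(3t)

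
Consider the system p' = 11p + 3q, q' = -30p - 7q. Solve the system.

p(t) = -c_1e^(2t)cos(3t) - c_2e^(2t)sin(3t), q(t) = c_1e^(2t)sin(3t) + 3c_1e^(2t)cos(3t) + 3c_2e^(2t)sin(3t) - c_2e^(2t)cos(3t)

Coefficient matrix A = [[11, 3], [-30, -7]].
Characteristic polynomial det(A - λI) = λ^2 - 4λ + 13 = 0.
Eigenvalues λ = 2 ± 3i (complex conjugate pair).
For λ=2+3i: an eigenvector is (-1,3) - i(0,1) = (-1, 3 - i).
A real fundamental pair from Re and Im of e^((2+3i)t)v: X_1 = e^(2t)(cos(3t)·(-1,3) + sin(3t)·(0,1)), X_2 = e^(2t)(sin(3t)·(-1,3) - cos(3t)·(0,1)).
General solution: c_1X_1 + c_2X_2.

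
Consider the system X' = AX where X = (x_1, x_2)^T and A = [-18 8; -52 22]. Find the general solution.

x_1(t) = -C_1e^(2t)sin(4t) - C_1e^(2t)cos(4t) - C_2e^(2t)sin(4t) + C_2e^(2t)cos(4t), x_2(t) = -2C_1e^(2t)sin(4t) - 3C_1e^(2t)cos(4t) - 3C_2e^(2t)sin(4t) + 2C_2e^(2t)cos(4t)

Coefficient matrix A = [[-18, 8], [-52, 22]].
Characteristic polynomial det(A - λI) = λ^2 - 4λ + 20 = 0.
Eigenvalues λ = 2 ± 4i (complex conjugate pair).
For λ=2+4i: an eigenvector is (-1,-3) - i(-1,-2) = (-1 + i, -3 + 2i).
A real fundamental pair from Re and Im of e^((2+4i)t)v: X_1 = e^(2t)(cos(4t)·(-1,-3) + sin(4t)·(-1,-2)), X_2 = e^(2t)(sin(4t)·(-1,-3) - cos(4t)·(-1,-2)).
General solution: C_1X_1 + C_2X_2.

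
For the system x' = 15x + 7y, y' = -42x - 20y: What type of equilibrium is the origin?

saddle

A = [[15,7],[-42,-20]]; det(A-λI) = λ^2 + 5λ - 6.
λ = -6, 1: opposite signs.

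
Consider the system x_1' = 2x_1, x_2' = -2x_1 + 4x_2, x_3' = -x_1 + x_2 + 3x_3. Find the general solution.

Coefficient matrix A = [[2, 0, 0], [-2, 4, 0], [-1, 1, 3]].
det(A - λI) = 0 gives eigenvalues λ = 3, 4, 2.
For λ=3: eigenvector (0,0,1).
For λ=4: eigenvector (0,1,1).
For λ=2: eigenvector (1,1,0).
General solution: K_1e^(3t)(0,0,1) + K_2e^(4t)(0,1,1) + K_3e^(2t)(1,1,0).

x_1(t) = K_3e^(2t), x_2(t) = K_2e^(4t) + K_3e^(2t), x_3(t) = K_1e^(3t) + K_2e^(4t)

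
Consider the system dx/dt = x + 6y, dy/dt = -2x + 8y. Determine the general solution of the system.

x(t) = 3c_1e^(5t) + 2c_2e^(4t), y(t) = 2c_1e^(5t) + c_2e^(4t)

Coefficient matrix A = [[1, 6], [-2, 8]].
Characteristic polynomial det(A - λI) = λ^2 - 9λ + 20 = 0.
Eigenvalues λ = 5, 4.
For λ=5: (A-λI) row 1 is [-4, 6], so an eigenvector is (3, 2).
For λ=4: (A-λI) row 1 is [-3, 6], so an eigenvector is (2, 1).
General solution: c_1e^(5t)(3,2) + c_2e^(4t)(2,1).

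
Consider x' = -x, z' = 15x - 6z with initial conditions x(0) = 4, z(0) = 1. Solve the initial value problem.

x(t) = 4e^(-t), z(t) = 12e^(-t) - 11e^(-6t)

Coefficient matrix A = [[-1, 0], [15, -6]].
Characteristic polynomial det(A - λI) = λ^2 + 7λ + 6 = 0.
Eigenvalues λ = -6, -1.
For λ=-6: (A-λI) row 1 is [5, 0], so an eigenvector is (0, 1).
For λ=-1: (A-λI) row 2 is [15, -5], so an eigenvector is (1, 3).
General solution: C_1e^(-6t)(0,1) + C_2e^(-t)(1,3).
Applying x(0)=4, z(0)=1 gives C_1=-11, C_2=4.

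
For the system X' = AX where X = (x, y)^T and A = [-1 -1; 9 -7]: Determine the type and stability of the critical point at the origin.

A = [[-1,-1],[9,-7]]; det(A-λI) = λ^2 + 8λ + 16.
repeated λ = -4 with a single eigenvector.

stable improper node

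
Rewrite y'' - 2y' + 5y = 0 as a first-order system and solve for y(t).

Let x_1 = y, x_2 = y'. Then x_1' = x_2 and x_2' = -5x_1 + 2x_2.
A = [[0,1],[-5,2]]; det(A-λI) = λ^2 - 2λ + 5.
Eigenvalues λ = 1 ± 2i.

y(t) = C_1e^(t)cos(2t) + C_2e^(t)sin(2t)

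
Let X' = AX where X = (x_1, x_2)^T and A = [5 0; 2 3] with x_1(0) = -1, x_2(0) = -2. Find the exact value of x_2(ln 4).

A = [[5,0],[2,3]]; eigenvalues λ = 5, 3.
Eigenvectors: (1,1) for λ=5, (0,-1) for λ=3.
From the initial condition, c_1 = -1, c_2 = 1.
x_2(ln 4) = (-1)(4^5)(1) + (1)(4^3)(-1) = -1088.

-1088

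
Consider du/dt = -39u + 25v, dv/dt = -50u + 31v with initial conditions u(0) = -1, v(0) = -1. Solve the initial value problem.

Coefficient matrix A = [[-39, 25], [-50, 31]].
Characteristic polynomial det(A - λI) = λ^2 + 8λ + 41 = 0.
Eigenvalues λ = -4 ± 5i (complex conjugate pair).
For λ=-4+5i: an eigenvector is (-2,-3) - i(-1,-1) = (-2 + i, -3 + i).
A real fundamental pair from Re and Im of e^((-4+5i)t)v: X_1 = e^(-4t)(cos(5t)·(-2,-3) + sin(5t)·(-1,-1)), X_2 = e^(-4t)(sin(5t)·(-2,-3) - cos(5t)·(-1,-1)).
General solution: C_1X_1 + C_2X_2.
Applying u(0)=-1, v(0)=-1 gives C_1=0, C_2=-1.

u(t) = 2e^(-4t)sin(5t) - e^(-4t)cos(5t), v(t) = 3e^(-4t)sin(5t) - e^(-4t)cos(5t)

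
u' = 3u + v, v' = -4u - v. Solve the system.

u(t) = -c_1e^(t) - c_2te^(t), v(t) = 2c_1e^(t) + 2c_2te^(t) - c_2e^(t)

Coefficient matrix A = [[3, 1], [-4, -1]].
Characteristic polynomial det(A - λI) = λ^2 - 2λ + 1 = 0.
Single eigenvalue λ = 1 with algebraic multiplicity 2.
Eigenvector v = (-1,2); generalized eigenvector w with (A-λI)w=v is (0,-1).
General solution: e^(t)[c_1·v + c_2·(t·v + w)].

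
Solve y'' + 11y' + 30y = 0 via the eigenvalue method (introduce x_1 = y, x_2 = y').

y(t) = c_1e^(-6t) + c_2e^(-5t)

Let x_1 = y, x_2 = y'. Then x_1' = x_2 and x_2' = -30x_1 - 11x_2.
A = [[0,1],[-30,-11]]; det(A-λI) = λ^2 + 11λ + 30.
Eigenvalues λ = -6, -5 with eigenvectors (1,-6), (1,-5).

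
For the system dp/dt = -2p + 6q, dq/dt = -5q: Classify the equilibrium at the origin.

A = [[-2,6],[0,-5]]; det(A-λI) = λ^2 + 7λ + 10.
λ = -5, -2: both negative.

stable node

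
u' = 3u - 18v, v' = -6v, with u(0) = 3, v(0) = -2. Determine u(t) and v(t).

Coefficient matrix A = [[3, -18], [0, -6]].
Characteristic polynomial det(A - λI) = λ^2 + 3λ - 18 = 0.
Eigenvalues λ = -6, 3.
For λ=-6: (A-λI) row 1 is [9, -18], so an eigenvector is (2, 1).
For λ=3: (A-λI) row 1 is [0, -18], so an eigenvector is (-1, 0).
General solution: C_1e^(-6t)(2,1) + C_2e^(3t)(-1,0).
Applying u(0)=3, v(0)=-2 gives C_1=-2, C_2=-7.

u(t) = 7e^(3t) - 4e^(-6t), v(t) = -2e^(-6t)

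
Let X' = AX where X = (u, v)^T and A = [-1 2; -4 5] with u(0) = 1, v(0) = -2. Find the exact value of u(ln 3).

-69

A = [[-1,2],[-4,5]]; eigenvalues λ = 1, 3.
Eigenvectors: (1,1) for λ=1, (-1,-2) for λ=3.
From the initial condition, c_1 = 4, c_2 = 3.
u(ln 3) = (4)(3^1)(1) + (3)(3^3)(-1) = -69.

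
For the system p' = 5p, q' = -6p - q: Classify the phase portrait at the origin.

A = [[5,0],[-6,-1]]; det(A-λI) = λ^2 - 4λ - 5.
λ = -1, 5: opposite signs.

saddle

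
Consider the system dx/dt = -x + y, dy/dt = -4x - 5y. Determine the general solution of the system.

x(t) = c_1e^(-3t) + c_2te^(-3t) + 2c_2e^(-3t), y(t) = -2c_1e^(-3t) - 2c_2te^(-3t) - 3c_2e^(-3t)

Coefficient matrix A = [[-1, 1], [-4, -5]].
Characteristic polynomial det(A - λI) = λ^2 + 6λ + 9 = 0.
Single eigenvalue λ = -3 with algebraic multiplicity 2.
Eigenvector v = (1,-2); generalized eigenvector w with (A-λI)w=v is (2,-3).
General solution: e^(-3t)[c_1·v + c_2·(t·v + w)].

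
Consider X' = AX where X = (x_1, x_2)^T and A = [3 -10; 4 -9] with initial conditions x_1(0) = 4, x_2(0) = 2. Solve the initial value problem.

x_1(t) = 2e^(-3t)sin(2t) + 4e^(-3t)cos(2t), x_2(t) = 2e^(-3t)sin(2t) + 2e^(-3t)cos(2t)

Coefficient matrix A = [[3, -10], [4, -9]].
Characteristic polynomial det(A - λI) = λ^2 + 6λ + 13 = 0.
Eigenvalues λ = -3 ± 2i (complex conjugate pair).
For λ=-3+2i: an eigenvector is (-1,-1) - i(2,1) = (-1 - 2i, -1 - i).
A real fundamental pair from Re and Im of e^((-3+2i)t)v: X_1 = e^(-3t)(cos(2t)·(-1,-1) + sin(2t)·(2,1)), X_2 = e^(-3t)(sin(2t)·(-1,-1) - cos(2t)·(2,1)).
General solution: c_1X_1 + c_2X_2.
Applying x_1(0)=4, x_2(0)=2 gives c_1=0, c_2=-2.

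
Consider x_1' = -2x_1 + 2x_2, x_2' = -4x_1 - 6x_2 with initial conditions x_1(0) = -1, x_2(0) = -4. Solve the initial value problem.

Coefficient matrix A = [[-2, 2], [-4, -6]].
Characteristic polynomial det(A - λI) = λ^2 + 8λ + 20 = 0.
Eigenvalues λ = -4 ± 2i (complex conjugate pair).
For λ=-4+2i: an eigenvector is (1,-1) - i(0,-1) = (1, -1 + i).
A real fundamental pair from Re and Im of e^((-4+2i)t)v: X_1 = e^(-4t)(cos(2t)·(1,-1) + sin(2t)·(0,-1)), X_2 = e^(-4t)(sin(2t)·(1,-1) - cos(2t)·(0,-1)).
General solution: C_1X_1 + C_2X_2.
Applying x_1(0)=-1, x_2(0)=-4 gives C_1=-1, C_2=-5.

x_1(t) = -5e^(-4t)sin(2t) - e^(-4t)cos(2t), x_2(t) = 6e^(-4t)sin(2t) - 4e^(-4t)cos(2t)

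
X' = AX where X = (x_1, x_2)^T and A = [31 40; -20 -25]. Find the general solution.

x_1(t) = 3c_1e^(3t)sin(4t) - c_1e^(3t)cos(4t) - c_2e^(3t)sin(4t) - 3c_2e^(3t)cos(4t), x_2(t) = -2c_1e^(3t)sin(4t) + c_1e^(3t)cos(4t) + c_2e^(3t)sin(4t) + 2c_2e^(3t)cos(4t)

Coefficient matrix A = [[31, 40], [-20, -25]].
Characteristic polynomial det(A - λI) = λ^2 - 6λ + 25 = 0.
Eigenvalues λ = 3 ± 4i (complex conjugate pair).
For λ=3+4i: an eigenvector is (-1,1) - i(3,-2) = (-1 - 3i, 1 + 2i).
A real fundamental pair from Re and Im of e^((3+4i)t)v: X_1 = e^(3t)(cos(4t)·(-1,1) + sin(4t)·(3,-2)), X_2 = e^(3t)(sin(4t)·(-1,1) - cos(4t)·(3,-2)).
General solution: c_1X_1 + c_2X_2.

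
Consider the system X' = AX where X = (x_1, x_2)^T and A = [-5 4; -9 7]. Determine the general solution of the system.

Coefficient matrix A = [[-5, 4], [-9, 7]].
Characteristic polynomial det(A - λI) = λ^2 - 2λ + 1 = 0.
Single eigenvalue λ = 1 with algebraic multiplicity 2.
Eigenvector v = (2,3); generalized eigenvector w with (A-λI)w=v is (1,2).
General solution: e^(t)[c_1·v + c_2·(t·v + w)].

x_1(t) = 2c_1e^(t) + 2c_2te^(t) + c_2e^(t), x_2(t) = 3c_1e^(t) + 3c_2te^(t) + 2c_2e^(t)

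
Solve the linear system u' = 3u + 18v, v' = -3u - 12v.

Coefficient matrix A = [[3, 18], [-3, -12]].
Characteristic polynomial det(A - λI) = λ^2 + 9λ + 18 = 0.
Eigenvalues λ = -6, -3.
For λ=-6: (A-λI) row 1 is [9, 18], so an eigenvector is (2, -1).
For λ=-3: (A-λI) row 1 is [6, 18], so an eigenvector is (-3, 1).
General solution: K_1e^(-6t)(2,-1) + K_2e^(-3t)(-3,1).

u(t) = 2K_1e^(-6t) - 3K_2e^(-3t), v(t) = -K_1e^(-6t) + K_2e^(-3t)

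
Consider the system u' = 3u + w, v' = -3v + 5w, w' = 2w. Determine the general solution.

Coefficient matrix A = [[3, 0, 1], [0, -3, 5], [0, 0, 2]].
det(A - λI) = 0 gives eigenvalues λ = 3, -3, 2.
For λ=3: eigenvector (1,0,0).
For λ=-3: eigenvector (0,1,0).
For λ=2: eigenvector (-1,1,1).
General solution: c_1e^(3t)(1,0,0) + c_2e^(-3t)(0,1,0) + c_3e^(2t)(-1,1,1).

u(t) = c_1e^(3t) - c_3e^(2t), v(t) = c_2e^(-3t) + c_3e^(2t), w(t) = c_3e^(2t)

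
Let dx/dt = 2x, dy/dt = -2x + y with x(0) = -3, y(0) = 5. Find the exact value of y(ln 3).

51

A = [[2,0],[-2,1]]; eigenvalues λ = 2, 1.
Eigenvectors: (-1,2) for λ=2, (0,-1) for λ=1.
From the initial condition, c_1 = 3, c_2 = 1.
y(ln 3) = (3)(3^2)(2) + (1)(3^1)(-1) = 51.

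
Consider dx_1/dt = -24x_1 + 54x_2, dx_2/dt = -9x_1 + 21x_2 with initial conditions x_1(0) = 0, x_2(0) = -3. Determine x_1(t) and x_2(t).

Coefficient matrix A = [[-24, 54], [-9, 21]].
Characteristic polynomial det(A - λI) = λ^2 + 3λ - 18 = 0.
Eigenvalues λ = 3, -6.
For λ=3: (A-λI) row 1 is [-27, 54], so an eigenvector is (2, 1).
For λ=-6: (A-λI) row 1 is [-18, 54], so an eigenvector is (3, 1).
General solution: c_1e^(3t)(2,1) + c_2e^(-6t)(3,1).
Applying x_1(0)=0, x_2(0)=-3 gives c_1=-9, c_2=6.

x_1(t) = -18e^(3t) + 18e^(-6t), x_2(t) = -9e^(3t) + 6e^(-6t)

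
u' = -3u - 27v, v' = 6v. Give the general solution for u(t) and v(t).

u(t) = 3C_1e^(6t) - C_2e^(-3t), v(t) = -C_1e^(6t)

Coefficient matrix A = [[-3, -27], [0, 6]].
Characteristic polynomial det(A - λI) = λ^2 - 3λ - 18 = 0.
Eigenvalues λ = 6, -3.
For λ=6: (A-λI) row 1 is [-9, -27], so an eigenvector is (3, -1).
For λ=-3: (A-λI) row 1 is [0, -27], so an eigenvector is (-1, 0).
General solution: C_1e^(6t)(3,-1) + C_2e^(-3t)(-1,0).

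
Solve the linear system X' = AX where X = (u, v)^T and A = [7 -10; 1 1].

u(t) = -3K_1e^(4t)sin(t) - K_1e^(4t)cos(t) - K_2e^(4t)sin(t) + 3K_2e^(4t)cos(t), v(t) = -K_1e^(4t)sin(t) + K_2e^(4t)cos(t)

Coefficient matrix A = [[7, -10], [1, 1]].
Characteristic polynomial det(A - λI) = λ^2 - 8λ + 17 = 0.
Eigenvalues λ = 4 ± i (complex conjugate pair).
For λ=4+i: an eigenvector is (-1,0) - i(-3,-1) = (-1 + 3i, 0 + i).
A real fundamental pair from Re and Im of e^((4+i)t)v: X_1 = e^(4t)(cos(t)·(-1,0) + sin(t)·(-3,-1)), X_2 = e^(4t)(sin(t)·(-1,0) - cos(t)·(-3,-1)).
General solution: K_1X_1 + K_2X_2.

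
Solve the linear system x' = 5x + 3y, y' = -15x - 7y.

Coefficient matrix A = [[5, 3], [-15, -7]].
Characteristic polynomial det(A - λI) = λ^2 + 2λ + 10 = 0.
Eigenvalues λ = -1 ± 3i (complex conjugate pair).
For λ=-1+3i: an eigenvector is (0,1) - i(1,-2) = (0 - i, 1 + 2i).
A real fundamental pair from Re and Im of e^((-1+3i)t)v: X_1 = e^(-t)(cos(3t)·(0,1) + sin(3t)·(1,-2)), X_2 = e^(-t)(sin(3t)·(0,1) - cos(3t)·(1,-2)).
General solution: K_1X_1 + K_2X_2.

x(t) = K_1e^(-t)sin(3t) - K_2e^(-t)cos(3t), y(t) = -2K_1e^(-t)sin(3t) + K_1e^(-t)cos(3t) + K_2e^(-t)sin(3t) + 2K_2e^(-t)cos(3t)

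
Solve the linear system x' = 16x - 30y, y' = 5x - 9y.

x(t) = 3K_1e^(6t) + 2K_2e^(t), y(t) = K_1e^(6t) + K_2e^(t)

Coefficient matrix A = [[16, -30], [5, -9]].
Characteristic polynomial det(A - λI) = λ^2 - 7λ + 6 = 0.
Eigenvalues λ = 6, 1.
For λ=6: (A-λI) row 1 is [10, -30], so an eigenvector is (3, 1).
For λ=1: (A-λI) row 1 is [15, -30], so an eigenvector is (2, 1).
General solution: K_1e^(6t)(3,1) + K_2e^(t)(2,1).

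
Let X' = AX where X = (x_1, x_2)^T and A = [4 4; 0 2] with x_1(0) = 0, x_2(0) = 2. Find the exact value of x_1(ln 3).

A = [[4,4],[0,2]]; eigenvalues λ = 2, 4.
Eigenvectors: (2,-1) for λ=2, (-1,0) for λ=4.
From the initial condition, c_1 = -2, c_2 = -4.
x_1(ln 3) = (-2)(3^2)(2) + (-4)(3^4)(-1) = 288.

288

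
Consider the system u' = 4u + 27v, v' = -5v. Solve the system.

Coefficient matrix A = [[4, 27], [0, -5]].
Characteristic polynomial det(A - λI) = λ^2 + λ - 20 = 0.
Eigenvalues λ = 4, -5.
For λ=4: (A-λI) row 1 is [0, 27], so an eigenvector is (1, 0).
For λ=-5: (A-λI) row 1 is [9, 27], so an eigenvector is (3, -1).
General solution: K_1e^(4t)(1,0) + K_2e^(-5t)(3,-1).

u(t) = K_1e^(4t) + 3K_2e^(-5t), v(t) = -K_2e^(-5t)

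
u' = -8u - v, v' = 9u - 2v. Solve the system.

u(t) = c_1e^(-5t) + c_2te^(-5t) - c_2e^(-5t), v(t) = -3c_1e^(-5t) - 3c_2te^(-5t) + 2c_2e^(-5t)

Coefficient matrix A = [[-8, -1], [9, -2]].
Characteristic polynomial det(A - λI) = λ^2 + 10λ + 25 = 0.
Single eigenvalue λ = -5 with algebraic multiplicity 2.
Eigenvector v = (1,-3); generalized eigenvector w with (A-λI)w=v is (-1,2).
General solution: e^(-5t)[c_1·v + c_2·(t·v + w)].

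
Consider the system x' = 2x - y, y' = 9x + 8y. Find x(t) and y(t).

x(t) = K_1e^(5t) + K_2te^(5t), y(t) = -3K_1e^(5t) - 3K_2te^(5t) - K_2e^(5t)

Coefficient matrix A = [[2, -1], [9, 8]].
Characteristic polynomial det(A - λI) = λ^2 - 10λ + 25 = 0.
Single eigenvalue λ = 5 with algebraic multiplicity 2.
Eigenvector v = (1,-3); generalized eigenvector w with (A-λI)w=v is (0,-1).
General solution: e^(5t)[K_1·v + K_2·(t·v + w)].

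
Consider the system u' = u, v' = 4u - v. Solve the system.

u(t) = C_1e^(t), v(t) = 2C_1e^(t) + C_2e^(-t)

Coefficient matrix A = [[1, 0], [4, -1]].
Characteristic polynomial det(A - λI) = λ^2 - 1 = 0.
Eigenvalues λ = 1, -1.
For λ=1: (A-λI) row 2 is [4, -2], so an eigenvector is (1, 2).
For λ=-1: (A-λI) row 1 is [2, 0], so an eigenvector is (0, 1).
General solution: C_1e^(t)(1,2) + C_2e^(-t)(0,1).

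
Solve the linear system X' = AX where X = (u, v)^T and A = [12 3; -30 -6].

Coefficient matrix A = [[12, 3], [-30, -6]].
Characteristic polynomial det(A - λI) = λ^2 - 6λ + 18 = 0.
Eigenvalues λ = 3 ± 3i (complex conjugate pair).
For λ=3+3i: an eigenvector is (0,-1) - i(-1,3) = (0 + i, -1 - 3i).
A real fundamental pair from Re and Im of e^((3+3i)t)v: X_1 = e^(3t)(cos(3t)·(0,-1) + sin(3t)·(-1,3)), X_2 = e^(3t)(sin(3t)·(0,-1) - cos(3t)·(-1,3)).
General solution: C_1X_1 + C_2X_2.

u(t) = -C_1e^(3t)sin(3t) + C_2e^(3t)cos(3t), v(t) = 3C_1e^(3t)sin(3t) - C_1e^(3t)cos(3t) - C_2e^(3t)sin(3t) - 3C_2e^(3t)cos(3t)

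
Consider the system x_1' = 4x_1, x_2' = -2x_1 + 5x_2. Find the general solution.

x_1(t) = -K_2e^(4t), x_2(t) = K_1e^(5t) - 2K_2e^(4t)

Coefficient matrix A = [[4, 0], [-2, 5]].
Characteristic polynomial det(A - λI) = λ^2 - 9λ + 20 = 0.
Eigenvalues λ = 5, 4.
For λ=5: (A-λI) row 1 is [-1, 0], so an eigenvector is (0, 1).
For λ=4: (A-λI) row 2 is [-2, 1], so an eigenvector is (-1, -2).
General solution: K_1e^(5t)(0,1) + K_2e^(4t)(-1,-2).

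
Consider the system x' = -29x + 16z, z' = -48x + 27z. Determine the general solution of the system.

x(t) = -2c_1e^(-5t) + c_2e^(3t), z(t) = -3c_1e^(-5t) + 2c_2e^(3t)

Coefficient matrix A = [[-29, 16], [-48, 27]].
Characteristic polynomial det(A - λI) = λ^2 + 2λ - 15 = 0.
Eigenvalues λ = -5, 3.
For λ=-5: (A-λI) row 1 is [-24, 16], so an eigenvector is (-2, -3).
For λ=3: (A-λI) row 1 is [-32, 16], so an eigenvector is (1, 2).
General solution: c_1e^(-5t)(-2,-3) + c_2e^(3t)(1,2).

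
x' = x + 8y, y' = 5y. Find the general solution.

x(t) = K_1e^(t) - 2K_2e^(5t), y(t) = -K_2e^(5t)

Coefficient matrix A = [[1, 8], [0, 5]].
Characteristic polynomial det(A - λI) = λ^2 - 6λ + 5 = 0.
Eigenvalues λ = 1, 5.
For λ=1: (A-λI) row 1 is [0, 8], so an eigenvector is (1, 0).
For λ=5: (A-λI) row 1 is [-4, 8], so an eigenvector is (-2, -1).
General solution: K_1e^(t)(1,0) + K_2e^(5t)(-2,-1).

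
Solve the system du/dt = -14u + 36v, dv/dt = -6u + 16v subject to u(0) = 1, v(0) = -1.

u(t) = -8e^(4t) + 9e^(-2t), v(t) = -4e^(4t) + 3e^(-2t)

Coefficient matrix A = [[-14, 36], [-6, 16]].
Characteristic polynomial det(A - λI) = λ^2 - 2λ - 8 = 0.
Eigenvalues λ = 4, -2.
For λ=4: (A-λI) row 1 is [-18, 36], so an eigenvector is (2, 1).
For λ=-2: (A-λI) row 1 is [-12, 36], so an eigenvector is (-3, -1).
General solution: c_1e^(4t)(2,1) + c_2e^(-2t)(-3,-1).
Applying u(0)=1, v(0)=-1 gives c_1=-4, c_2=-3.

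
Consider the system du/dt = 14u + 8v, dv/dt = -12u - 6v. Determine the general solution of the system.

Coefficient matrix A = [[14, 8], [-12, -6]].
Characteristic polynomial det(A - λI) = λ^2 - 8λ + 12 = 0.
Eigenvalues λ = 6, 2.
For λ=6: (A-λI) row 1 is [8, 8], so an eigenvector is (1, -1).
For λ=2: (A-λI) row 1 is [12, 8], so an eigenvector is (-2, 3).
General solution: K_1e^(6t)(1,-1) + K_2e^(2t)(-2,3).

u(t) = K_1e^(6t) - 2K_2e^(2t), v(t) = -K_1e^(6t) + 3K_2e^(2t)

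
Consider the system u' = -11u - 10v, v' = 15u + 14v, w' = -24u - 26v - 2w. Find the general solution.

u(t) = C_1e^(-t) - 2C_2e^(4t), v(t) = -C_1e^(-t) + 3C_2e^(4t), w(t) = 2C_1e^(-t) - 5C_2e^(4t) + C_3e^(-2t)

Coefficient matrix A = [[-11, -10, 0], [15, 14, 0], [-24, -26, -2]].
det(A - λI) = 0 gives eigenvalues λ = -1, 4, -2.
For λ=-1: eigenvector (1,-1,2).
For λ=4: eigenvector (-2,3,-5).
For λ=-2: eigenvector (0,0,1).
General solution: C_1e^(-t)(1,-1,2) + C_2e^(4t)(-2,3,-5) + C_3e^(-2t)(0,0,1).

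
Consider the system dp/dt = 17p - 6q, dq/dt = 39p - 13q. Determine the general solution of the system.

Coefficient matrix A = [[17, -6], [39, -13]].
Characteristic polynomial det(A - λI) = λ^2 - 4λ + 13 = 0.
Eigenvalues λ = 2 ± 3i (complex conjugate pair).
For λ=2+3i: an eigenvector is (1,3) - i(-1,-2) = (1 + i, 3 + 2i).
A real fundamental pair from Re and Im of e^((2+3i)t)v: X_1 = e^(2t)(cos(3t)·(1,3) + sin(3t)·(-1,-2)), X_2 = e^(2t)(sin(3t)·(1,3) - cos(3t)·(-1,-2)).
General solution: K_1X_1 + K_2X_2.

p(t) = -K_1e^(2t)sin(3t) + K_1e^(2t)cos(3t) + K_2e^(2t)sin(3t) + K_2e^(2t)cos(3t), q(t) = -2K_1e^(2t)sin(3t) + 3K_1e^(2t)cos(3t) + 3K_2e^(2t)sin(3t) + 2K_2e^(2t)cos(3t)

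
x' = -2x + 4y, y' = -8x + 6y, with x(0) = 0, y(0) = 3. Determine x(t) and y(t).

x(t) = 3e^(2t)sin(4t), y(t) = 3e^(2t)sin(4t) + 3e^(2t)cos(4t)

Coefficient matrix A = [[-2, 4], [-8, 6]].
Characteristic polynomial det(A - λI) = λ^2 - 4λ + 20 = 0.
Eigenvalues λ = 2 ± 4i (complex conjugate pair).
For λ=2+4i: an eigenvector is (1,1) - i(0,-1) = (1, 1 + i).
A real fundamental pair from Re and Im of e^((2+4i)t)v: X_1 = e^(2t)(cos(4t)·(1,1) + sin(4t)·(0,-1)), X_2 = e^(2t)(sin(4t)·(1,1) - cos(4t)·(0,-1)).
General solution: C_1X_1 + C_2X_2.
Applying x(0)=0, y(0)=3 gives C_1=0, C_2=3.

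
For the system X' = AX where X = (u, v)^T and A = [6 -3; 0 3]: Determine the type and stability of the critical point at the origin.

unstable node

A = [[6,-3],[0,3]]; det(A-λI) = λ^2 - 9λ + 18.
λ = 3, 6: both positive.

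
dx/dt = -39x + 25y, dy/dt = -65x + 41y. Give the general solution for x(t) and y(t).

x(t) = K_1e^(t)sin(5t) - 2K_1e^(t)cos(5t) - 2K_2e^(t)sin(5t) - K_2e^(t)cos(5t), y(t) = 2K_1e^(t)sin(5t) - 3K_1e^(t)cos(5t) - 3K_2e^(t)sin(5t) - 2K_2e^(t)cos(5t)

Coefficient matrix A = [[-39, 25], [-65, 41]].
Characteristic polynomial det(A - λI) = λ^2 - 2λ + 26 = 0.
Eigenvalues λ = 1 ± 5i (complex conjugate pair).
For λ=1+5i: an eigenvector is (-2,-3) - i(1,2) = (-2 - i, -3 - 2i).
A real fundamental pair from Re and Im of e^((1+5i)t)v: X_1 = e^(t)(cos(5t)·(-2,-3) + sin(5t)·(1,2)), X_2 = e^(t)(sin(5t)·(-2,-3) - cos(5t)·(1,2)).
General solution: K_1X_1 + K_2X_2.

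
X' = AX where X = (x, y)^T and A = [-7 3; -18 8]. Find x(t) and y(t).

Coefficient matrix A = [[-7, 3], [-18, 8]].
Characteristic polynomial det(A - λI) = λ^2 - λ - 2 = 0.
Eigenvalues λ = -1, 2.
For λ=-1: (A-λI) row 1 is [-6, 3], so an eigenvector is (1, 2).
For λ=2: (A-λI) row 1 is [-9, 3], so an eigenvector is (1, 3).
General solution: c_1e^(-t)(1,2) + c_2e^(2t)(1,3).

x(t) = c_1e^(-t) + c_2e^(2t), y(t) = 2c_1e^(-t) + 3c_2e^(2t)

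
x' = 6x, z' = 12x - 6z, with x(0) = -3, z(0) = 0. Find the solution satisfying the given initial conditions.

x(t) = -3e^(6t), z(t) = -3e^(6t) + 3e^(-6t)

Coefficient matrix A = [[6, 0], [12, -6]].
Characteristic polynomial det(A - λI) = λ^2 - 36 = 0.
Eigenvalues λ = 6, -6.
For λ=6: (A-λI) row 2 is [12, -12], so an eigenvector is (-1, -1).
For λ=-6: (A-λI) row 1 is [12, 0], so an eigenvector is (0, 1).
General solution: c_1e^(6t)(-1,-1) + c_2e^(-6t)(0,1).
Applying x(0)=-3, z(0)=0 gives c_1=3, c_2=3.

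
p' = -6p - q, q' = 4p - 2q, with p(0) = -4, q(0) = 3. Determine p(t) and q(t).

Coefficient matrix A = [[-6, -1], [4, -2]].
Characteristic polynomial det(A - λI) = λ^2 + 8λ + 16 = 0.
Single eigenvalue λ = -4 with algebraic multiplicity 2.
Eigenvector v = (1,-2); generalized eigenvector w with (A-λI)w=v is (0,-1).
General solution: e^(-4t)[c_1·v + c_2·(t·v + w)].
Applying p(0)=-4, q(0)=3 gives c_1=-4, c_2=5.

p(t) = 5te^(-4t) - 4e^(-4t), q(t) = -10te^(-4t) + 3e^(-4t)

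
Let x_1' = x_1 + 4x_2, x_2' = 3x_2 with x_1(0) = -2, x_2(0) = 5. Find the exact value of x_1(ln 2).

A = [[1,4],[0,3]]; eigenvalues λ = 3, 1.
Eigenvectors: (2,1) for λ=3, (-1,0) for λ=1.
From the initial condition, c_1 = 5, c_2 = 12.
x_1(ln 2) = (5)(2^3)(2) + (12)(2^1)(-1) = 56.

56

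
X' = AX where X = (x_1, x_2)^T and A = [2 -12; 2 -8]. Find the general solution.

Coefficient matrix A = [[2, -12], [2, -8]].
Characteristic polynomial det(A - λI) = λ^2 + 6λ + 8 = 0.
Eigenvalues λ = -2, -4.
For λ=-2: (A-λI) row 1 is [4, -12], so an eigenvector is (3, 1).
For λ=-4: (A-λI) row 1 is [6, -12], so an eigenvector is (2, 1).
General solution: K_1e^(-2t)(3,1) + K_2e^(-4t)(2,1).

x_1(t) = 3K_1e^(-2t) + 2K_2e^(-4t), x_2(t) = K_1e^(-2t) + K_2e^(-4t)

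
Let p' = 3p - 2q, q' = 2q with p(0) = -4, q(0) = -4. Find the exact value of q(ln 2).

-16

A = [[3,-2],[0,2]]; eigenvalues λ = 2, 3.
Eigenvectors: (2,1) for λ=2, (1,0) for λ=3.
From the initial condition, c_1 = -4, c_2 = 4.
q(ln 2) = (-4)(2^2)(1) + (4)(2^3)(0) = -16.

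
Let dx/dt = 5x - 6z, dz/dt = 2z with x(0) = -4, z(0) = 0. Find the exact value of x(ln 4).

-4096

A = [[5,-6],[0,2]]; eigenvalues λ = 2, 5.
Eigenvectors: (2,1) for λ=2, (1,0) for λ=5.
From the initial condition, c_1 = 0, c_2 = -4.
x(ln 4) = (0)(4^2)(2) + (-4)(4^5)(1) = -4096.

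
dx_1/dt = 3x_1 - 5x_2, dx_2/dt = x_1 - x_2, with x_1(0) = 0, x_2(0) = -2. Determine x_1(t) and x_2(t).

Coefficient matrix A = [[3, -5], [1, -1]].
Characteristic polynomial det(A - λI) = λ^2 - 2λ + 2 = 0.
Eigenvalues λ = 1 ± i (complex conjugate pair).
For λ=1+i: an eigenvector is (-1,0) - i(-2,-1) = (-1 + 2i, 0 + i).
A real fundamental pair from Re and Im of e^((1+i)t)v: X_1 = e^(t)(cos(t)·(-1,0) + sin(t)·(-2,-1)), X_2 = e^(t)(sin(t)·(-1,0) - cos(t)·(-2,-1)).
General solution: c_1X_1 + c_2X_2.
Applying x_1(0)=0, x_2(0)=-2 gives c_1=-4, c_2=-2.

x_1(t) = 10e^(t)sin(t), x_2(t) = 4e^(t)sin(t) - 2e^(t)cos(t)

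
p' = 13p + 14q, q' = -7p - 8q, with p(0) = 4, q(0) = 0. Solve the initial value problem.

p(t) = 8e^(6t) - 4e^(-t), q(t) = -4e^(6t) + 4e^(-t)

Coefficient matrix A = [[13, 14], [-7, -8]].
Characteristic polynomial det(A - λI) = λ^2 - 5λ - 6 = 0.
Eigenvalues λ = -1, 6.
For λ=-1: (A-λI) row 1 is [14, 14], so an eigenvector is (-1, 1).
For λ=6: (A-λI) row 1 is [7, 14], so an eigenvector is (2, -1).
General solution: C_1e^(-t)(-1,1) + C_2e^(6t)(2,-1).
Applying p(0)=4, q(0)=0 gives C_1=4, C_2=4.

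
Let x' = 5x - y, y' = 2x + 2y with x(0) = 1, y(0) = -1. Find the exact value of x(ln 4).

A = [[5,-1],[2,2]]; eigenvalues λ = 3, 4.
Eigenvectors: (1,2) for λ=3, (1,1) for λ=4.
From the initial condition, c_1 = -2, c_2 = 3.
x(ln 4) = (-2)(4^3)(1) + (3)(4^4)(1) = 640.

640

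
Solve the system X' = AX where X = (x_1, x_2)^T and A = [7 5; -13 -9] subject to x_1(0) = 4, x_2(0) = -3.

x_1(t) = 17e^(-t)sin(t) + 4e^(-t)cos(t), x_2(t) = -28e^(-t)sin(t) - 3e^(-t)cos(t)

Coefficient matrix A = [[7, 5], [-13, -9]].
Characteristic polynomial det(A - λI) = λ^2 + 2λ + 2 = 0.
Eigenvalues λ = -1 ± i (complex conjugate pair).
For λ=-1+i: an eigenvector is (1,-2) - i(-2,3) = (1 + 2i, -2 - 3i).
A real fundamental pair from Re and Im of e^((-1+i)t)v: X_1 = e^(-t)(cos(t)·(1,-2) + sin(t)·(-2,3)), X_2 = e^(-t)(sin(t)·(1,-2) - cos(t)·(-2,3)).
General solution: C_1X_1 + C_2X_2.
Applying x_1(0)=4, x_2(0)=-3 gives C_1=-6, C_2=5.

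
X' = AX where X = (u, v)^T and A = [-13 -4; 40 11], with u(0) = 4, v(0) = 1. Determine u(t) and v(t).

u(t) = -13e^(-t)sin(4t) + 4e^(-t)cos(4t), v(t) = 43e^(-t)sin(4t) + e^(-t)cos(4t)

Coefficient matrix A = [[-13, -4], [40, 11]].
Characteristic polynomial det(A - λI) = λ^2 + 2λ + 17 = 0.
Eigenvalues λ = -1 ± 4i (complex conjugate pair).
For λ=-1+4i: an eigenvector is (1,-3) - i(0,1) = (1, -3 - i).
A real fundamental pair from Re and Im of e^((-1+4i)t)v: X_1 = e^(-t)(cos(4t)·(1,-3) + sin(4t)·(0,1)), X_2 = e^(-t)(sin(4t)·(1,-3) - cos(4t)·(0,1)).
General solution: C_1X_1 + C_2X_2.
Applying u(0)=4, v(0)=1 gives C_1=4, C_2=-13.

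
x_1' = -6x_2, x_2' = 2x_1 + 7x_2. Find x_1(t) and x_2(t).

x_1(t) = 2c_1e^(3t) - 3c_2e^(4t), x_2(t) = -c_1e^(3t) + 2c_2e^(4t)

Coefficient matrix A = [[0, -6], [2, 7]].
Characteristic polynomial det(A - λI) = λ^2 - 7λ + 12 = 0.
Eigenvalues λ = 3, 4.
For λ=3: (A-λI) row 1 is [-3, -6], so an eigenvector is (2, -1).
For λ=4: (A-λI) row 1 is [-4, -6], so an eigenvector is (-3, 2).
General solution: c_1e^(3t)(2,-1) + c_2e^(4t)(-3,2).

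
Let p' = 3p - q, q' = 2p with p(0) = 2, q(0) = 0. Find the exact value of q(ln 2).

8

A = [[3,-1],[2,0]]; eigenvalues λ = 2, 1.
Eigenvectors: (-1,-1) for λ=2, (-1,-2) for λ=1.
From the initial condition, c_1 = -4, c_2 = 2.
q(ln 2) = (-4)(2^2)(-1) + (2)(2^1)(-2) = 8.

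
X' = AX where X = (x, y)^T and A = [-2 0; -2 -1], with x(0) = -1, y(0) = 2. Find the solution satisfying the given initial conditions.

x(t) = -e^(-2t), y(t) = 4e^(-t) - 2e^(-2t)

Coefficient matrix A = [[-2, 0], [-2, -1]].
Characteristic polynomial det(A - λI) = λ^2 + 3λ + 2 = 0.
Eigenvalues λ = -2, -1.
For λ=-2: (A-λI) row 2 is [-2, 1], so an eigenvector is (-1, -2).
For λ=-1: (A-λI) row 1 is [-1, 0], so an eigenvector is (0, -1).
General solution: K_1e^(-2t)(-1,-2) + K_2e^(-t)(0,-1).
Applying x(0)=-1, y(0)=2 gives K_1=1, K_2=-4.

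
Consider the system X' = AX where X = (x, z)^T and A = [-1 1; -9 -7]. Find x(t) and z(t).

x(t) = C_1e^(-4t) + C_2te^(-4t), z(t) = -3C_1e^(-4t) - 3C_2te^(-4t) + C_2e^(-4t)

Coefficient matrix A = [[-1, 1], [-9, -7]].
Characteristic polynomial det(A - λI) = λ^2 + 8λ + 16 = 0.
Single eigenvalue λ = -4 with algebraic multiplicity 2.
Eigenvector v = (1,-3); generalized eigenvector w with (A-λI)w=v is (0,1).
General solution: e^(-4t)[C_1·v + C_2·(t·v + w)].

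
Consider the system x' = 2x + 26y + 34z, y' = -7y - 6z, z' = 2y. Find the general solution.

Coefficient matrix A = [[2, 26, 34], [0, -7, -6], [0, 2, 0]].
det(A - λI) = 0 gives eigenvalues λ = 2, -3, -4.
For λ=2: eigenvector (1,0,0).
For λ=-3: eigenvector (2,-3,2).
For λ=-4: eigenvector (3,-2,1).
General solution: K_1e^(2t)(1,0,0) + K_2e^(-3t)(2,-3,2) + K_3e^(-4t)(3,-2,1).

x(t) = K_1e^(2t) + 2K_2e^(-3t) + 3K_3e^(-4t), y(t) = -3K_2e^(-3t) - 2K_3e^(-4t), z(t) = 2K_2e^(-3t) + K_3e^(-4t)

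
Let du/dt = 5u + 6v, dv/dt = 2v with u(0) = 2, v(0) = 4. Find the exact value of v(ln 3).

36

A = [[5,6],[0,2]]; eigenvalues λ = 5, 2.
Eigenvectors: (-1,0) for λ=5, (2,-1) for λ=2.
From the initial condition, c_1 = -10, c_2 = -4.
v(ln 3) = (-10)(3^5)(0) + (-4)(3^2)(-1) = 36.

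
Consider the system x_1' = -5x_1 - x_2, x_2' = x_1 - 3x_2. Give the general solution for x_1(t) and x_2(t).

x_1(t) = -c_1e^(-4t) - c_2te^(-4t) + 2c_2e^(-4t), x_2(t) = c_1e^(-4t) + c_2te^(-4t) - c_2e^(-4t)

Coefficient matrix A = [[-5, -1], [1, -3]].
Characteristic polynomial det(A - λI) = λ^2 + 8λ + 16 = 0.
Single eigenvalue λ = -4 with algebraic multiplicity 2.
Eigenvector v = (-1,1); generalized eigenvector w with (A-λI)w=v is (2,-1).
General solution: e^(-4t)[c_1·v + c_2·(t·v + w)].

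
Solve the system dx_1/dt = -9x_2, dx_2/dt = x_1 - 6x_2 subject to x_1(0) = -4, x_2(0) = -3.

x_1(t) = 15te^(-3t) - 4e^(-3t), x_2(t) = 5te^(-3t) - 3e^(-3t)

Coefficient matrix A = [[0, -9], [1, -6]].
Characteristic polynomial det(A - λI) = λ^2 + 6λ + 9 = 0.
Single eigenvalue λ = -3 with algebraic multiplicity 2.
Eigenvector v = (-3,-1); generalized eigenvector w with (A-λI)w=v is (2,1).
General solution: e^(-3t)[C_1·v + C_2·(t·v + w)].
Applying x_1(0)=-4, x_2(0)=-3 gives C_1=-2, C_2=-5.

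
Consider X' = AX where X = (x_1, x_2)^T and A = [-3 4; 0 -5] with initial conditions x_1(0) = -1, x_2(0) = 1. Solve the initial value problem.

Coefficient matrix A = [[-3, 4], [0, -5]].
Characteristic polynomial det(A - λI) = λ^2 + 8λ + 15 = 0.
Eigenvalues λ = -3, -5.
For λ=-3: (A-λI) row 1 is [0, 4], so an eigenvector is (-1, 0).
For λ=-5: (A-λI) row 1 is [2, 4], so an eigenvector is (2, -1).
General solution: K_1e^(-3t)(-1,0) + K_2e^(-5t)(2,-1).
Applying x_1(0)=-1, x_2(0)=1 gives K_1=-1, K_2=-1.

x_1(t) = e^(-3t) - 2e^(-5t), x_2(t) = e^(-5t)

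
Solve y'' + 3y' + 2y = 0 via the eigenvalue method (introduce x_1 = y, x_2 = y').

y(t) = K_1e^(-t) + K_2e^(-2t)

Let x_1 = y, x_2 = y'. Then x_1' = x_2 and x_2' = -2x_1 - 3x_2.
A = [[0,1],[-2,-3]]; det(A-λI) = λ^2 + 3λ + 2.
Eigenvalues λ = -1, -2 with eigenvectors (1,-1), (1,-2).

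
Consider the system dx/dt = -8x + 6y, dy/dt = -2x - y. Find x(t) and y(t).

x(t) = 2C_1e^(-5t) - 3C_2e^(-4t), y(t) = C_1e^(-5t) - 2C_2e^(-4t)

Coefficient matrix A = [[-8, 6], [-2, -1]].
Characteristic polynomial det(A - λI) = λ^2 + 9λ + 20 = 0.
Eigenvalues λ = -5, -4.
For λ=-5: (A-λI) row 1 is [-3, 6], so an eigenvector is (2, 1).
For λ=-4: (A-λI) row 1 is [-4, 6], so an eigenvector is (-3, -2).
General solution: C_1e^(-5t)(2,1) + C_2e^(-4t)(-3,-2).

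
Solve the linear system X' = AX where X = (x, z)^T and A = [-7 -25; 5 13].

x(t) = 2C_1e^(3t)sin(5t) - C_1e^(3t)cos(5t) - C_2e^(3t)sin(5t) - 2C_2e^(3t)cos(5t), z(t) = -C_1e^(3t)sin(5t) + C_2e^(3t)cos(5t)

Coefficient matrix A = [[-7, -25], [5, 13]].
Characteristic polynomial det(A - λI) = λ^2 - 6λ + 34 = 0.
Eigenvalues λ = 3 ± 5i (complex conjugate pair).
For λ=3+5i: an eigenvector is (-1,0) - i(2,-1) = (-1 - 2i, 0 + i).
A real fundamental pair from Re and Im of e^((3+5i)t)v: X_1 = e^(3t)(cos(5t)·(-1,0) + sin(5t)·(2,-1)), X_2 = e^(3t)(sin(5t)·(-1,0) - cos(5t)·(2,-1)).
General solution: C_1X_1 + C_2X_2.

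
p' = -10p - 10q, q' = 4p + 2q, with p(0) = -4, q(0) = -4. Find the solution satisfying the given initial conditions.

p(t) = 32e^(-4t)sin(2t) - 4e^(-4t)cos(2t), q(t) = -20e^(-4t)sin(2t) - 4e^(-4t)cos(2t)

Coefficient matrix A = [[-10, -10], [4, 2]].
Characteristic polynomial det(A - λI) = λ^2 + 8λ + 20 = 0.
Eigenvalues λ = -4 ± 2i (complex conjugate pair).
For λ=-4+2i: an eigenvector is (-2,1) - i(1,-1) = (-2 - i, 1 + i).
A real fundamental pair from Re and Im of e^((-4+2i)t)v: X_1 = e^(-4t)(cos(2t)·(-2,1) + sin(2t)·(1,-1)), X_2 = e^(-4t)(sin(2t)·(-2,1) - cos(2t)·(1,-1)).
General solution: c_1X_1 + c_2X_2.
Applying p(0)=-4, q(0)=-4 gives c_1=8, c_2=-12.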